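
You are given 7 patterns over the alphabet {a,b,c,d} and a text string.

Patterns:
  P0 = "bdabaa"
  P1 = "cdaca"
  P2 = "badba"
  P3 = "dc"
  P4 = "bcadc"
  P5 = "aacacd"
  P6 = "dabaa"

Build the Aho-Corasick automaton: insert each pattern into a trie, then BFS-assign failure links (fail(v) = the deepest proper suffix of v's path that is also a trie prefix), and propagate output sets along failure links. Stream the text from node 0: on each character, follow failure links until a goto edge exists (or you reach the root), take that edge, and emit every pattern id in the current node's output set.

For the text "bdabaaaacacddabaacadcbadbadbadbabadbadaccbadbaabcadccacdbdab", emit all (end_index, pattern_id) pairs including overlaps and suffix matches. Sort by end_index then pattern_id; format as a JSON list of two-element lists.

Build automaton:
Trie nodes:
  0='ε' goto a→22 b→1 c→7 d→16
  1='b' goto a→12 c→18 d→2
  2='bd' goto a→3
  3='bda' goto b→4
  4='bdab' goto a→5
  5='bdaba' goto a→6
  6='bdabaa' goto ·  [P0 ends]
  7='c' goto d→8
  8='cd' goto a→9
  9='cda' goto c→10
  10='cdac' goto a→11
  11='cdaca' goto ·  [P1 ends]
  12='ba' goto d→13
  13='bad' goto b→14
  14='badb' goto a→15
  15='badba' goto ·  [P2 ends]
  16='d' goto a→28 c→17
  17='dc' goto ·  [P3 ends]
  18='bc' goto a→19
  19='bca' goto d→20
  20='bcad' goto c→21
  21='bcadc' goto ·  [P4 ends]
  22='a' goto a→23
  23='aa' goto c→24
  24='aac' goto a→25
  25='aaca' goto c→26
  26='aacac' goto d→27
  27='aacacd' goto ·  [P5 ends]
  28='da' goto b→29
  29='dab' goto a→30
  30='daba' goto a→31
  31='dabaa' goto ·  [P6 ends]

Failure links (BFS by depth):
  fail(1) 'b': from fail(0)=0 chase 'b': 0 ⇒ 0;  out=∅∪out(0)=∅
  fail(7) 'c': from fail(0)=0 chase 'c': 0 ⇒ 0;  out=∅∪out(0)=∅
  fail(16) 'd': from fail(0)=0 chase 'd': 0 ⇒ 0;  out=∅∪out(0)=∅
  fail(22) 'a': from fail(0)=0 chase 'a': 0 ⇒ 0;  out=∅∪out(0)=∅
  fail(2) 'bd': from fail(1)=0 chase 'd': 0 ⇒ 16;  out=∅∪out(16)=∅
  fail(8) 'cd': from fail(7)=0 chase 'd': 0 ⇒ 16;  out=∅∪out(16)=∅
  fail(12) 'ba': from fail(1)=0 chase 'a': 0 ⇒ 22;  out=∅∪out(22)=∅
  fail(17) 'dc': from fail(16)=0 chase 'c': 0 ⇒ 7;  out={3}∪out(7)={3}
  fail(18) 'bc': from fail(1)=0 chase 'c': 0 ⇒ 7;  out=∅∪out(7)=∅
  fail(23) 'aa': from fail(22)=0 chase 'a': 0 ⇒ 22;  out=∅∪out(22)=∅
  fail(28) 'da': from fail(16)=0 chase 'a': 0 ⇒ 22;  out=∅∪out(22)=∅
  fail(3) 'bda': from fail(2)=16 chase 'a': 16 ⇒ 28;  out=∅∪out(28)=∅
  fail(9) 'cda': from fail(8)=16 chase 'a': 16 ⇒ 28;  out=∅∪out(28)=∅
  fail(13) 'bad': from fail(12)=22 chase 'd': 22→0 ⇒ 16;  out=∅∪out(16)=∅
  fail(19) 'bca': from fail(18)=7 chase 'a': 7→0 ⇒ 22;  out=∅∪out(22)=∅
  fail(24) 'aac': from fail(23)=22 chase 'c': 22→0 ⇒ 7;  out=∅∪out(7)=∅
  fail(29) 'dab': from fail(28)=22 chase 'b': 22→0 ⇒ 1;  out=∅∪out(1)=∅
  fail(4) 'bdab': from fail(3)=28 chase 'b': 28 ⇒ 29;  out=∅∪out(29)=∅
  fail(10) 'cdac': from fail(9)=28 chase 'c': 28→22→0 ⇒ 7;  out=∅∪out(7)=∅
  fail(14) 'badb': from fail(13)=16 chase 'b': 16→0 ⇒ 1;  out=∅∪out(1)=∅
  fail(20) 'bcad': from fail(19)=22 chase 'd': 22→0 ⇒ 16;  out=∅∪out(16)=∅
  fail(25) 'aaca': from fail(24)=7 chase 'a': 7→0 ⇒ 22;  out=∅∪out(22)=∅
  fail(30) 'daba': from fail(29)=1 chase 'a': 1 ⇒ 12;  out=∅∪out(12)=∅
  fail(5) 'bdaba': from fail(4)=29 chase 'a': 29 ⇒ 30;  out=∅∪out(30)=∅
  fail(11) 'cdaca': from fail(10)=7 chase 'a': 7→0 ⇒ 22;  out={1}∪out(22)={1}
  fail(15) 'badba': from fail(14)=1 chase 'a': 1 ⇒ 12;  out={2}∪out(12)={2}
  fail(21) 'bcadc': from fail(20)=16 chase 'c': 16 ⇒ 17;  out={4}∪out(17)={3,4}
  fail(26) 'aacac': from fail(25)=22 chase 'c': 22→0 ⇒ 7;  out=∅∪out(7)=∅
  fail(31) 'dabaa': from fail(30)=12 chase 'a': 12→22 ⇒ 23;  out={6}∪out(23)={6}
  fail(6) 'bdabaa': from fail(5)=30 chase 'a': 30 ⇒ 31;  out={0}∪out(31)={0,6}
  fail(27) 'aacacd': from fail(26)=7 chase 'd': 7 ⇒ 8;  out={5}∪out(8)={5}

Text stream:
[0] read 'b'  n0⇒n1
[1] read 'd'  n1⇒n2
[2] read 'a'  n2⇒n3
[3] read 'b'  n3⇒n4
[4] read 'a'  n4⇒n5
[5] read 'a'  n5⇒n6  → match P0@[0:5],P6@[1:5]
[6] read 'a'  n6⇒n23 ·f
[7] read 'a'  n23⇒n23 ·f
[8] read 'c'  n23⇒n24
[9] read 'a'  n24⇒n25
[10] read 'c'  n25⇒n26
[11] read 'd'  n26⇒n27  → match P5@[6:11]
[12] read 'd'  n27⇒n16 ·f
[13] read 'a'  n16⇒n28
[14] read 'b'  n28⇒n29
[15] read 'a'  n29⇒n30
[16] read 'a'  n30⇒n31  → match P6@[12:16]
[17] read 'c'  n31⇒n24 ·f
[18] read 'a'  n24⇒n25
[19] read 'd'  n25⇒n16 ·f
[20] read 'c'  n16⇒n17  → match P3@[19:20]
[21] read 'b'  n17⇒n1 ·f
[22] read 'a'  n1⇒n12
[23] read 'd'  n12⇒n13
[24] read 'b'  n13⇒n14
[25] read 'a'  n14⇒n15  → match P2@[21:25]
[26] read 'd'  n15⇒n13 ·f
[27] read 'b'  n13⇒n14
[28] read 'a'  n14⇒n15  → match P2@[24:28]
[29] read 'd'  n15⇒n13 ·f
[30] read 'b'  n13⇒n14
[31] read 'a'  n14⇒n15  → match P2@[27:31]
[32] read 'b'  n15⇒n1 ·f
[33] read 'a'  n1⇒n12
[34] read 'd'  n12⇒n13
[35] read 'b'  n13⇒n14
[36] read 'a'  n14⇒n15  → match P2@[32:36]
[37] read 'd'  n15⇒n13 ·f
[38] read 'a'  n13⇒n28 ·f
[39] read 'c'  n28⇒n7 ·f
[40] read 'c'  n7⇒n7 ·f
[41] read 'b'  n7⇒n1 ·f
[42] read 'a'  n1⇒n12
[43] read 'd'  n12⇒n13
[44] read 'b'  n13⇒n14
[45] read 'a'  n14⇒n15  → match P2@[41:45]
[46] read 'a'  n15⇒n23 ·f
[47] read 'b'  n23⇒n1 ·f
[48] read 'c'  n1⇒n18
[49] read 'a'  n18⇒n19
[50] read 'd'  n19⇒n20
[51] read 'c'  n20⇒n21  → match P3@[50:51],P4@[47:51]
[52] read 'c'  n21⇒n7 ·f
[53] read 'a'  n7⇒n22 ·f
[54] read 'c'  n22⇒n7 ·f
[55] read 'd'  n7⇒n8
[56] read 'b'  n8⇒n1 ·f
[57] read 'd'  n1⇒n2
[58] read 'a'  n2⇒n3
[59] read 'b'  n3⇒n4

Result: [[5,0],[5,6],[11,5],[16,6],[20,3],[25,2],[28,2],[31,2],[36,2],[45,2],[51,3],[51,4]]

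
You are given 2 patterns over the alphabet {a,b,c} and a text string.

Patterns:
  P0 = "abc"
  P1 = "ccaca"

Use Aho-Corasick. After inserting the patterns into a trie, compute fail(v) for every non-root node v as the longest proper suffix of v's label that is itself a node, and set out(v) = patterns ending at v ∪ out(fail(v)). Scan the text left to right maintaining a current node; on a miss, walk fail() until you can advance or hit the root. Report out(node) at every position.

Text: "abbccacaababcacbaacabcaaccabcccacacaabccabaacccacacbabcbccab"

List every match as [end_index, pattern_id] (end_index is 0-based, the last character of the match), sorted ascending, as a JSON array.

Construct AC machine:
Trie nodes:
  0='ε' goto a→1 c→4
  1='a' goto b→2
  2='ab' goto c→3
  3='abc' goto ·  ←P0
  4='c' goto c→5
  5='cc' goto a→6
  6='cca' goto c→7
  7='ccac' goto a→8
  8='ccaca' goto ·  ←P1

BFS fail/out derivation:
  n1('a'): parent n0 fail=0; on 'a' 0 → fail=0;  out ∅∪∅=∅
  n4('c'): parent n0 fail=0; on 'c' 0 → fail=0;  out ∅∪∅=∅
  n2('ab'): parent n1 fail=0; on 'b' 0 → fail=0;  out ∅∪∅=∅
  n5('cc'): parent n4 fail=0; on 'c' 0 → fail=4;  out ∅∪∅=∅
  n3('abc'): parent n2 fail=0; on 'c' 0 → fail=4;  out {0}∪∅={0}
  n6('cca'): parent n5 fail=4; on 'a' 4→0 → fail=1;  out ∅∪∅=∅
  n7('ccac'): parent n6 fail=1; on 'c' 1→0 → fail=4;  out ∅∪∅=∅
  n8('ccaca'): parent n7 fail=4; on 'a' 4→0 → fail=1;  out {1}∪∅={1}

Text stream:
[0] read 'a'  n0⇒n1
[1] read 'b'  n1⇒n2
[2] read 'b'  n2⇒n0 (via fail)
[3] read 'c'  n0⇒n4
[4] read 'c'  n4⇒n5
[5] read 'a'  n5⇒n6
[6] read 'c'  n6⇒n7
[7] read 'a'  n7⇒n8  emit P1@[3:7]
[8] read 'a'  n8⇒n1 (via fail)
[9] read 'b'  n1⇒n2
[10] read 'a'  n2⇒n1 (via fail)
[11] read 'b'  n1⇒n2
[12] read 'c'  n2⇒n3  emit P0@[10:12]
[13] read 'a'  n3⇒n1 (via fail)
[14] read 'c'  n1⇒n4 (via fail)
[15] read 'b'  n4⇒n0 (via fail)
[16] read 'a'  n0⇒n1
[17] read 'a'  n1⇒n1 (via fail)
[18] read 'c'  n1⇒n4 (via fail)
[19] read 'a'  n4⇒n1 (via fail)
[20] read 'b'  n1⇒n2
[21] read 'c'  n2⇒n3  emit P0@[19:21]
[22] read 'a'  n3⇒n1 (via fail)
[23] read 'a'  n1⇒n1 (via fail)
[24] read 'c'  n1⇒n4 (via fail)
[25] read 'c'  n4⇒n5
[26] read 'a'  n5⇒n6
[27] read 'b'  n6⇒n2 (via fail)
[28] read 'c'  n2⇒n3  emit P0@[26:28]
[29] read 'c'  n3⇒n5 (via fail)
[30] read 'c'  n5⇒n5 (via fail)
[31] read 'a'  n5⇒n6
[32] read 'c'  n6⇒n7
[33] read 'a'  n7⇒n8  emit P1@[29:33]
[34] read 'c'  n8⇒n4 (via fail)
[35] read 'a'  n4⇒n1 (via fail)
[36] read 'a'  n1⇒n1 (via fail)
[37] read 'b'  n1⇒n2
[38] read 'c'  n2⇒n3  emit P0@[36:38]
[39] read 'c'  n3⇒n5 (via fail)
[40] read 'a'  n5⇒n6
[41] read 'b'  n6⇒n2 (via fail)
[42] read 'a'  n2⇒n1 (via fail)
[43] read 'a'  n1⇒n1 (via fail)
[44] read 'c'  n1⇒n4 (via fail)
[45] read 'c'  n4⇒n5
[46] read 'c'  n5⇒n5 (via fail)
[47] read 'a'  n5⇒n6
[48] read 'c'  n6⇒n7
[49] read 'a'  n7⇒n8  emit P1@[45:49]
[50] read 'c'  n8⇒n4 (via fail)
[51] read 'b'  n4⇒n0 (via fail)
[52] read 'a'  n0⇒n1
[53] read 'b'  n1⇒n2
[54] read 'c'  n2⇒n3  emit P0@[52:54]
[55] read 'b'  n3⇒n0 (via fail)
[56] read 'c'  n0⇒n4
[57] read 'c'  n4⇒n5
[58] read 'a'  n5⇒n6
[59] read 'b'  n6⇒n2 (via fail)

Matches: [[7,1],[12,0],[21,0],[28,0],[33,1],[38,0],[49,1],[54,0]]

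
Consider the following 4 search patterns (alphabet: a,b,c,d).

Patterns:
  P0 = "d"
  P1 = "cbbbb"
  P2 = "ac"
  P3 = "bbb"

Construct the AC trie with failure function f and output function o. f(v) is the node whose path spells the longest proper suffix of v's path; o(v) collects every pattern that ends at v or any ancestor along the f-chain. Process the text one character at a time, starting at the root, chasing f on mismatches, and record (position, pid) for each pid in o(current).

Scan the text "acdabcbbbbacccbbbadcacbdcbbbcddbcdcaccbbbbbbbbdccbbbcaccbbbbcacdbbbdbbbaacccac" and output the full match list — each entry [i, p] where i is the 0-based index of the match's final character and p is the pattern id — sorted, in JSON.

Construct AC machine:
Trie nodes:
  n0 'ε': a→7 b→9 c→2 d→1
  n1 'd': ·  [P0 ends]
  n2 'c': b→3
  n3 'cb': b→4
  n4 'cbb': b→5
  n5 'cbbb': b→6
  n6 'cbbbb': ·  [P1 ends]
  n7 'a': c→8
  n8 'ac': ·  [P2 ends]
  n9 'b': b→10
  n10 'bb': b→11
  n11 'bbb': ·  [P3 ends]

BFS fail/out derivation:
  n1('d'): parent n0 fail=0; on 'd' 0 → fail=0;  out {0}∪∅={0}
  n2('c'): parent n0 fail=0; on 'c' 0 → fail=0;  out ∅∪∅=∅
  n7('a'): parent n0 fail=0; on 'a' 0 → fail=0;  out ∅∪∅=∅
  n9('b'): parent n0 fail=0; on 'b' 0 → fail=0;  out ∅∪∅=∅
  n3('cb'): parent n2 fail=0; on 'b' 0 → fail=9;  out ∅∪∅=∅
  n8('ac'): parent n7 fail=0; on 'c' 0 → fail=2;  out {2}∪∅={2}
  n10('bb'): parent n9 fail=0; on 'b' 0 → fail=9;  out ∅∪∅=∅
  n4('cbb'): parent n3 fail=9; on 'b' 9 → fail=10;  out ∅∪∅=∅
  n11('bbb'): parent n10 fail=9; on 'b' 9 → fail=10;  out {3}∪∅={3}
  n5('cbbb'): parent n4 fail=10; on 'b' 10 → fail=11;  out ∅∪{3}={3}
  n6('cbbbb'): parent n5 fail=11; on 'b' 11→10 → fail=11;  out {1}∪{3}={1,3}

Text stream:
pos 0 'a': at 7
pos 1 'c': at 8  → match P2@[0:1]
pos 2 'd': at 1 (fail-walked)  → match P0@[2:2]
pos 3 'a': at 7 (fail-walked)
pos 4 'b': at 9 (fail-walked)
pos 5 'c': at 2 (fail-walked)
pos 6 'b': at 3
pos 7 'b': at 4
pos 8 'b': at 5  → match P3@[6:8]
pos 9 'b': at 6  → match P1@[5:9],P3@[7:9]
pos 10 'a': at 7 (fail-walked)
pos 11 'c': at 8  → match P2@[10:11]
pos 12 'c': at 2 (fail-walked)
pos 13 'c': at 2 (fail-walked)
pos 14 'b': at 3
pos 15 'b': at 4
pos 16 'b': at 5  → match P3@[14:16]
pos 17 'a': at 7 (fail-walked)
pos 18 'd': at 1 (fail-walked)  → match P0@[18:18]
pos 19 'c': at 2 (fail-walked)
pos 20 'a': at 7 (fail-walked)
pos 21 'c': at 8  → match P2@[20:21]
pos 22 'b': at 3 (fail-walked)
pos 23 'd': at 1 (fail-walked)  → match P0@[23:23]
pos 24 'c': at 2 (fail-walked)
pos 25 'b': at 3
pos 26 'b': at 4
pos 27 'b': at 5  → match P3@[25:27]
pos 28 'c': at 2 (fail-walked)
pos 29 'd': at 1 (fail-walked)  → match P0@[29:29]
pos 30 'd': at 1 (fail-walked)  → match P0@[30:30]
pos 31 'b': at 9 (fail-walked)
pos 32 'c': at 2 (fail-walked)
pos 33 'd': at 1 (fail-walked)  → match P0@[33:33]
pos 34 'c': at 2 (fail-walked)
pos 35 'a': at 7 (fail-walked)
pos 36 'c': at 8  → match P2@[35:36]
pos 37 'c': at 2 (fail-walked)
pos 38 'b': at 3
pos 39 'b': at 4
pos 40 'b': at 5  → match P3@[38:40]
pos 41 'b': at 6  → match P1@[37:41],P3@[39:41]
pos 42 'b': at 11 (fail-walked)  → match P3@[40:42]
pos 43 'b': at 11 (fail-walked)  → match P3@[41:43]
pos 44 'b': at 11 (fail-walked)  → match P3@[42:44]
pos 45 'b': at 11 (fail-walked)  → match P3@[43:45]
pos 46 'd': at 1 (fail-walked)  → match P0@[46:46]
pos 47 'c': at 2 (fail-walked)
pos 48 'c': at 2 (fail-walked)
pos 49 'b': at 3
pos 50 'b': at 4
pos 51 'b': at 5  → match P3@[49:51]
pos 52 'c': at 2 (fail-walked)
pos 53 'a': at 7 (fail-walked)
pos 54 'c': at 8  → match P2@[53:54]
pos 55 'c': at 2 (fail-walked)
pos 56 'b': at 3
pos 57 'b': at 4
pos 58 'b': at 5  → match P3@[56:58]
pos 59 'b': at 6  → match P1@[55:59],P3@[57:59]
pos 60 'c': at 2 (fail-walked)
pos 61 'a': at 7 (fail-walked)
pos 62 'c': at 8  → match P2@[61:62]
pos 63 'd': at 1 (fail-walked)  → match P0@[63:63]
pos 64 'b': at 9 (fail-walked)
pos 65 'b': at 10
pos 66 'b': at 11  → match P3@[64:66]
pos 67 'd': at 1 (fail-walked)  → match P0@[67:67]
pos 68 'b': at 9 (fail-walked)
pos 69 'b': at 10
pos 70 'b': at 11  → match P3@[68:70]
pos 71 'a': at 7 (fail-walked)
pos 72 'a': at 7 (fail-walked)
pos 73 'c': at 8  → match P2@[72:73]
pos 74 'c': at 2 (fail-walked)
pos 75 'c': at 2 (fail-walked)
pos 76 'a': at 7 (fail-walked)
pos 77 'c': at 8  → match P2@[76:77]

Matches: [[1,2],[2,0],[8,3],[9,1],[9,3],[11,2],[16,3],[18,0],[21,2],[23,0],[27,3],[29,0],[30,0],[33,0],[36,2],[40,3],[41,1],[41,3],[42,3],[43,3],[44,3],[45,3],[46,0],[51,3],[54,2],[58,3],[59,1],[59,3],[62,2],[63,0],[66,3],[67,0],[70,3],[73,2],[77,2]]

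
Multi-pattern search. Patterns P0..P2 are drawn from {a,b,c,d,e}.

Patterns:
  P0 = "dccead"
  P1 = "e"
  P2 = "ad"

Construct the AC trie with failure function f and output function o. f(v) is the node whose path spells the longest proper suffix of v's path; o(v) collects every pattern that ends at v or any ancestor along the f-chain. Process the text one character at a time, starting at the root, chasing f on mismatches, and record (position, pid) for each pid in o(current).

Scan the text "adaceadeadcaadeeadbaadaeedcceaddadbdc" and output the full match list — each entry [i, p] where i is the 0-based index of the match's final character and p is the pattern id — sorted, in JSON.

Construct AC machine:
Trie nodes:
  n0 'ε': a→8 d→1 e→7
  n1 'd': c→2
  n2 'dc': c→3
  n3 'dcc': e→4
  n4 'dcce': a→5
  n5 'dccea': d→6
  n6 'dccead': ·  ←P0
  n7 'e': ·  ←P1
  n8 'a': d→9
  n9 'ad': ·  ←P2

BFS fail/out derivation:
  n1('d'): parent n0 fail=0; on 'd' 0 → fail=0;  out ∅∪∅=∅
  n7('e'): parent n0 fail=0; on 'e' 0 → fail=0;  out {1}∪∅={1}
  n8('a'): parent n0 fail=0; on 'a' 0 → fail=0;  out ∅∪∅=∅
  n2('dc'): parent n1 fail=0; on 'c' 0 → fail=0;  out ∅∪∅=∅
  n9('ad'): parent n8 fail=0; on 'd' 0 → fail=1;  out {2}∪∅={2}
  n3('dcc'): parent n2 fail=0; on 'c' 0 → fail=0;  out ∅∪∅=∅
  n4('dcce'): parent n3 fail=0; on 'e' 0 → fail=7;  out ∅∪{1}={1}
  n5('dccea'): parent n4 fail=7; on 'a' 7→0 → fail=8;  out ∅∪∅=∅
  n6('dccead'): parent n5 fail=8; on 'd' 8 → fail=9;  out {0}∪{2}={0,2}

Scan:
i=0 'a': node 0→8
i=1 'd': node 8→9  ** P2@[0:1]
i=2 'a': node 9→8 (via fail)
i=3 'c': node 8→0 (via fail)
i=4 'e': node 0→7  ** P1@[4:4]
i=5 'a': node 7→8 (via fail)
i=6 'd': node 8→9  ** P2@[5:6]
i=7 'e': node 9→7 (via fail)  ** P1@[7:7]
i=8 'a': node 7→8 (via fail)
i=9 'd': node 8→9  ** P2@[8:9]
i=10 'c': node 9→2 (via fail)
i=11 'a': node 2→8 (via fail)
i=12 'a': node 8→8 (via fail)
i=13 'd': node 8→9  ** P2@[12:13]
i=14 'e': node 9→7 (via fail)  ** P1@[14:14]
i=15 'e': node 7→7 (via fail)  ** P1@[15:15]
i=16 'a': node 7→8 (via fail)
i=17 'd': node 8→9  ** P2@[16:17]
i=18 'b': node 9→0 (via fail)
i=19 'a': node 0→8
i=20 'a': node 8→8 (via fail)
i=21 'd': node 8→9  ** P2@[20:21]
i=22 'a': node 9→8 (via fail)
i=23 'e': node 8→7 (via fail)  ** P1@[23:23]
i=24 'e': node 7→7 (via fail)  ** P1@[24:24]
i=25 'd': node 7→1 (via fail)
i=26 'c': node 1→2
i=27 'c': node 2→3
i=28 'e': node 3→4  ** P1@[28:28]
i=29 'a': node 4→5
i=30 'd': node 5→6  ** P0@[25:30],P2@[29:30]
i=31 'd': node 6→1 (via fail)
i=32 'a': node 1→8 (via fail)
i=33 'd': node 8→9  ** P2@[32:33]
i=34 'b': node 9→0 (via fail)
i=35 'd': node 0→1
i=36 'c': node 1→2

Matches: [[1,2],[4,1],[6,2],[7,1],[9,2],[13,2],[14,1],[15,1],[17,2],[21,2],[23,1],[24,1],[28,1],[30,0],[30,2],[33,2]]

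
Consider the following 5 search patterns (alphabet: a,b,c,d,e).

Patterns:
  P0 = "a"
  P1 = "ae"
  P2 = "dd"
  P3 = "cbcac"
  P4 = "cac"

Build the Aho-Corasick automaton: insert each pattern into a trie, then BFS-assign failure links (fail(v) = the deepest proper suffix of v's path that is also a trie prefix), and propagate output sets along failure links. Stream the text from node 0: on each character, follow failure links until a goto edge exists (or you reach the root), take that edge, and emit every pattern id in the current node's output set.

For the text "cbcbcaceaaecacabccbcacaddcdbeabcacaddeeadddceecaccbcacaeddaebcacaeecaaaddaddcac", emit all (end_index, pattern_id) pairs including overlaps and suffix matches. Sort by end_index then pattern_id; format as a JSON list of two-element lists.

Build:
Trie nodes:
  0='ε' goto a→1 c→5 d→3
  1='a' goto e→2  [P0 ends]
  2='ae' goto ·  [P1 ends]
  3='d' goto d→4
  4='dd' goto ·  [P2 ends]
  5='c' goto a→10 b→6
  6='cb' goto c→7
  7='cbc' goto a→8
  8='cbca' goto c→9
  9='cbcac' goto ·  [P3 ends]
  10='ca' goto c→11
  11='cac' goto ·  [P4 ends]

BFS fail/out derivation:
  fail(1) 'a': from fail(0)=0 chase 'a': 0 ⇒ 0;  out={0}∪out(0)={0}
  fail(3) 'd': from fail(0)=0 chase 'd': 0 ⇒ 0;  out=∅∪out(0)=∅
  fail(5) 'c': from fail(0)=0 chase 'c': 0 ⇒ 0;  out=∅∪out(0)=∅
  fail(2) 'ae': from fail(1)=0 chase 'e': 0 ⇒ 0;  out={1}∪out(0)={1}
  fail(4) 'dd': from fail(3)=0 chase 'd': 0 ⇒ 3;  out={2}∪out(3)={2}
  fail(6) 'cb': from fail(5)=0 chase 'b': 0 ⇒ 0;  out=∅∪out(0)=∅
  fail(10) 'ca': from fail(5)=0 chase 'a': 0 ⇒ 1;  out=∅∪out(1)={0}
  fail(7) 'cbc': from fail(6)=0 chase 'c': 0 ⇒ 5;  out=∅∪out(5)=∅
  fail(11) 'cac': from fail(10)=1 chase 'c': 1→0 ⇒ 5;  out={4}∪out(5)={4}
  fail(8) 'cbca': from fail(7)=5 chase 'a': 5 ⇒ 10;  out=∅∪out(10)={0}
  fail(9) 'cbcac': from fail(8)=10 chase 'c': 10 ⇒ 11;  out={3}∪out(11)={3,4}

Run:
[0] read 'c'  n0⇒n5
[1] read 'b'  n5⇒n6
[2] read 'c'  n6⇒n7
[3] read 'b'  n7⇒n6 (via fail)
[4] read 'c'  n6⇒n7
[5] read 'a'  n7⇒n8  ** P0@[5:5]
[6] read 'c'  n8⇒n9  ** P3@[2:6],P4@[4:6]
[7] read 'e'  n9⇒n0 (via fail)
[8] read 'a'  n0⇒n1  ** P0@[8:8]
[9] read 'a'  n1⇒n1 (via fail)  ** P0@[9:9]
[10] read 'e'  n1⇒n2  ** P1@[9:10]
[11] read 'c'  n2⇒n5 (via fail)
[12] read 'a'  n5⇒n10  ** P0@[12:12]
[13] read 'c'  n10⇒n11  ** P4@[11:13]
[14] read 'a'  n11⇒n10 (via fail)  ** P0@[14:14]
[15] read 'b'  n10⇒n0 (via fail)
[16] read 'c'  n0⇒n5
[17] read 'c'  n5⇒n5 (via fail)
[18] read 'b'  n5⇒n6
[19] read 'c'  n6⇒n7
[20] read 'a'  n7⇒n8  ** P0@[20:20]
[21] read 'c'  n8⇒n9  ** P3@[17:21],P4@[19:21]
[22] read 'a'  n9⇒n10 (via fail)  ** P0@[22:22]
[23] read 'd'  n10⇒n3 (via fail)
[24] read 'd'  n3⇒n4  ** P2@[23:24]
[25] read 'c'  n4⇒n5 (via fail)
[26] read 'd'  n5⇒n3 (via fail)
[27] read 'b'  n3⇒n0 (via fail)
[28] read 'e'  n0⇒n0
[29] read 'a'  n0⇒n1  ** P0@[29:29]
[30] read 'b'  n1⇒n0 (via fail)
[31] read 'c'  n0⇒n5
[32] read 'a'  n5⇒n10  ** P0@[32:32]
[33] read 'c'  n10⇒n11  ** P4@[31:33]
[34] read 'a'  n11⇒n10 (via fail)  ** P0@[34:34]
[35] read 'd'  n10⇒n3 (via fail)
[36] read 'd'  n3⇒n4  ** P2@[35:36]
[37] read 'e'  n4⇒n0 (via fail)
[38] read 'e'  n0⇒n0
[39] read 'a'  n0⇒n1  ** P0@[39:39]
[40] read 'd'  n1⇒n3 (via fail)
[41] read 'd'  n3⇒n4  ** P2@[40:41]
[42] read 'd'  n4⇒n4 (via fail)  ** P2@[41:42]
[43] read 'c'  n4⇒n5 (via fail)
[44] read 'e'  n5⇒n0 (via fail)
[45] read 'e'  n0⇒n0
[46] read 'c'  n0⇒n5
[47] read 'a'  n5⇒n10  ** P0@[47:47]
[48] read 'c'  n10⇒n11  ** P4@[46:48]
[49] read 'c'  n11⇒n5 (via fail)
[50] read 'b'  n5⇒n6
[51] read 'c'  n6⇒n7
[52] read 'a'  n7⇒n8  ** P0@[52:52]
[53] read 'c'  n8⇒n9  ** P3@[49:53],P4@[51:53]
[54] read 'a'  n9⇒n10 (via fail)  ** P0@[54:54]
[55] read 'e'  n10⇒n2 (via fail)  ** P1@[54:55]
[56] read 'd'  n2⇒n3 (via fail)
[57] read 'd'  n3⇒n4  ** P2@[56:57]
[58] read 'a'  n4⇒n1 (via fail)  ** P0@[58:58]
[59] read 'e'  n1⇒n2  ** P1@[58:59]
[60] read 'b'  n2⇒n0 (via fail)
[61] read 'c'  n0⇒n5
[62] read 'a'  n5⇒n10  ** P0@[62:62]
[63] read 'c'  n10⇒n11  ** P4@[61:63]
[64] read 'a'  n11⇒n10 (via fail)  ** P0@[64:64]
[65] read 'e'  n10⇒n2 (via fail)  ** P1@[64:65]
[66] read 'e'  n2⇒n0 (via fail)
[67] read 'c'  n0⇒n5
[68] read 'a'  n5⇒n10  ** P0@[68:68]
[69] read 'a'  n10⇒n1 (via fail)  ** P0@[69:69]
[70] read 'a'  n1⇒n1 (via fail)  ** P0@[70:70]
[71] read 'd'  n1⇒n3 (via fail)
[72] read 'd'  n3⇒n4  ** P2@[71:72]
[73] read 'a'  n4⇒n1 (via fail)  ** P0@[73:73]
[74] read 'd'  n1⇒n3 (via fail)
[75] read 'd'  n3⇒n4  ** P2@[74:75]
[76] read 'c'  n4⇒n5 (via fail)
[77] read 'a'  n5⇒n10  ** P0@[77:77]
[78] read 'c'  n10⇒n11  ** P4@[76:78]

All matches (sorted): [[5,0],[6,3],[6,4],[8,0],[9,0],[10,1],[12,0],[13,4],[14,0],[20,0],[21,3],[21,4],[22,0],[24,2],[29,0],[32,0],[33,4],[34,0],[36,2],[39,0],[41,2],[42,2],[47,0],[48,4],[52,0],[53,3],[53,4],[54,0],[55,1],[57,2],[58,0],[59,1],[62,0],[63,4],[64,0],[65,1],[68,0],[69,0],[70,0],[72,2],[73,0],[75,2],[77,0],[78,4]]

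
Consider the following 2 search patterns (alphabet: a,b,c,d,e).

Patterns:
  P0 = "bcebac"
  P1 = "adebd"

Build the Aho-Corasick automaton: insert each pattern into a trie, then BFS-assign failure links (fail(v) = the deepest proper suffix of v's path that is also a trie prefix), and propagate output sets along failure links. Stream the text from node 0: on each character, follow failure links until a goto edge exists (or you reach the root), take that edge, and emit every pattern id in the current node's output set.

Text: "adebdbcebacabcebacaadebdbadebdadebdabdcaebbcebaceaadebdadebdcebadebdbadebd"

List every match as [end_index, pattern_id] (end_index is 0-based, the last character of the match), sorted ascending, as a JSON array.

Build:
Trie (insert patterns):
  0='ε' goto a→7 b→1
  1='b' goto c→2
  2='bc' goto e→3
  3='bce' goto b→4
  4='bceb' goto a→5
  5='bceba' goto c→6
  6='bcebac' goto ·  ←P0
  7='a' goto d→8
  8='ad' goto e→9
  9='ade' goto b→10
  10='adeb' goto d→11
  11='adebd' goto ·  ←P1

BFS fail/out derivation:
  fail(1) 'b': from fail(0)=0 chase 'b': 0 ⇒ 0;  out=∅∪out(0)=∅
  fail(7) 'a': from fail(0)=0 chase 'a': 0 ⇒ 0;  out=∅∪out(0)=∅
  fail(2) 'bc': from fail(1)=0 chase 'c': 0 ⇒ 0;  out=∅∪out(0)=∅
  fail(8) 'ad': from fail(7)=0 chase 'd': 0 ⇒ 0;  out=∅∪out(0)=∅
  fail(3) 'bce': from fail(2)=0 chase 'e': 0 ⇒ 0;  out=∅∪out(0)=∅
  fail(9) 'ade': from fail(8)=0 chase 'e': 0 ⇒ 0;  out=∅∪out(0)=∅
  fail(4) 'bceb': from fail(3)=0 chase 'b': 0 ⇒ 1;  out=∅∪out(1)=∅
  fail(10) 'adeb': from fail(9)=0 chase 'b': 0 ⇒ 1;  out=∅∪out(1)=∅
  fail(5) 'bceba': from fail(4)=1 chase 'a': 1→0 ⇒ 7;  out=∅∪out(7)=∅
  fail(11) 'adebd': from fail(10)=1 chase 'd': 1→0 ⇒ 0;  out={1}∪out(0)={1}
  fail(6) 'bcebac': from fail(5)=7 chase 'c': 7→0 ⇒ 0;  out={0}∪out(0)={0}

Scan:
[0] read 'a'  n0⇒n7
[1] read 'd'  n7⇒n8
[2] read 'e'  n8⇒n9
[3] read 'b'  n9⇒n10
[4] read 'd'  n10⇒n11  ** P1@[0:4]
[5] read 'b'  n11⇒n1 (via fail)
[6] read 'c'  n1⇒n2
[7] read 'e'  n2⇒n3
[8] read 'b'  n3⇒n4
[9] read 'a'  n4⇒n5
[10] read 'c'  n5⇒n6  ** P0@[5:10]
[11] read 'a'  n6⇒n7 (via fail)
[12] read 'b'  n7⇒n1 (via fail)
[13] read 'c'  n1⇒n2
[14] read 'e'  n2⇒n3
[15] read 'b'  n3⇒n4
[16] read 'a'  n4⇒n5
[17] read 'c'  n5⇒n6  ** P0@[12:17]
[18] read 'a'  n6⇒n7 (via fail)
[19] read 'a'  n7⇒n7 (via fail)
[20] read 'd'  n7⇒n8
[21] read 'e'  n8⇒n9
[22] read 'b'  n9⇒n10
[23] read 'd'  n10⇒n11  ** P1@[19:23]
[24] read 'b'  n11⇒n1 (via fail)
[25] read 'a'  n1⇒n7 (via fail)
[26] read 'd'  n7⇒n8
[27] read 'e'  n8⇒n9
[28] read 'b'  n9⇒n10
[29] read 'd'  n10⇒n11  ** P1@[25:29]
[30] read 'a'  n11⇒n7 (via fail)
[31] read 'd'  n7⇒n8
[32] read 'e'  n8⇒n9
[33] read 'b'  n9⇒n10
[34] read 'd'  n10⇒n11  ** P1@[30:34]
[35] read 'a'  n11⇒n7 (via fail)
[36] read 'b'  n7⇒n1 (via fail)
[37] read 'd'  n1⇒n0 (via fail)
[38] read 'c'  n0⇒n0
[39] read 'a'  n0⇒n7
[40] read 'e'  n7⇒n0 (via fail)
[41] read 'b'  n0⇒n1
[42] read 'b'  n1⇒n1 (via fail)
[43] read 'c'  n1⇒n2
[44] read 'e'  n2⇒n3
[45] read 'b'  n3⇒n4
[46] read 'a'  n4⇒n5
[47] read 'c'  n5⇒n6  ** P0@[42:47]
[48] read 'e'  n6⇒n0 (via fail)
[49] read 'a'  n0⇒n7
[50] read 'a'  n7⇒n7 (via fail)
[51] read 'd'  n7⇒n8
[52] read 'e'  n8⇒n9
[53] read 'b'  n9⇒n10
[54] read 'd'  n10⇒n11  ** P1@[50:54]
[55] read 'a'  n11⇒n7 (via fail)
[56] read 'd'  n7⇒n8
[57] read 'e'  n8⇒n9
[58] read 'b'  n9⇒n10
[59] read 'd'  n10⇒n11  ** P1@[55:59]
[60] read 'c'  n11⇒n0 (via fail)
[61] read 'e'  n0⇒n0
[62] read 'b'  n0⇒n1
[63] read 'a'  n1⇒n7 (via fail)
[64] read 'd'  n7⇒n8
[65] read 'e'  n8⇒n9
[66] read 'b'  n9⇒n10
[67] read 'd'  n10⇒n11  ** P1@[63:67]
[68] read 'b'  n11⇒n1 (via fail)
[69] read 'a'  n1⇒n7 (via fail)
[70] read 'd'  n7⇒n8
[71] read 'e'  n8⇒n9
[72] read 'b'  n9⇒n10
[73] read 'd'  n10⇒n11  ** P1@[69:73]

Matches: [[4,1],[10,0],[17,0],[23,1],[29,1],[34,1],[47,0],[54,1],[59,1],[67,1],[73,1]]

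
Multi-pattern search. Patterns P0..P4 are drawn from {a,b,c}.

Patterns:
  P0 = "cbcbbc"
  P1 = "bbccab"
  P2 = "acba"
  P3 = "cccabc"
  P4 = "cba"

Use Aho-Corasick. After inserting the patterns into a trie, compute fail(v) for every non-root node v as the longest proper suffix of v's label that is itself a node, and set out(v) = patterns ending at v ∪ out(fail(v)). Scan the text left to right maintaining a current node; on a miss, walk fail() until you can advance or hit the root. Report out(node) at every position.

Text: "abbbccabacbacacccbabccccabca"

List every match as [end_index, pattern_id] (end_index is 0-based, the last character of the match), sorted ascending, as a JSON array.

Build:
Trie (insert patterns):
  n0 'ε': a→13 b→7 c→1
  n1 'c': b→2 c→17
  n2 'cb': a→22 c→3
  n3 'cbc': b→4
  n4 'cbcb': b→5
  n5 'cbcbb': c→6
  n6 'cbcbbc': ·  ←P0
  n7 'b': b→8
  n8 'bb': c→9
  n9 'bbc': c→10
  n10 'bbcc': a→11
  n11 'bbcca': b→12
  n12 'bbccab': ·  ←P1
  n13 'a': c→14
  n14 'ac': b→15
  n15 'acb': a→16
  n16 'acba': ·  ←P2
  n17 'cc': c→18
  n18 'ccc': a→19
  n19 'ccca': b→20
  n20 'cccab': c→21
  n21 'cccabc': ·  ←P3
  n22 'cba': ·  ←P4

Failure links (BFS by depth):
  n1('c'): parent n0 fail=0; on 'c' 0 → fail=0;  out ∅∪∅=∅
  n7('b'): parent n0 fail=0; on 'b' 0 → fail=0;  out ∅∪∅=∅
  n13('a'): parent n0 fail=0; on 'a' 0 → fail=0;  out ∅∪∅=∅
  n2('cb'): parent n1 fail=0; on 'b' 0 → fail=7;  out ∅∪∅=∅
  n8('bb'): parent n7 fail=0; on 'b' 0 → fail=7;  out ∅∪∅=∅
  n14('ac'): parent n13 fail=0; on 'c' 0 → fail=1;  out ∅∪∅=∅
  n17('cc'): parent n1 fail=0; on 'c' 0 → fail=1;  out ∅∪∅=∅
  n3('cbc'): parent n2 fail=7; on 'c' 7→0 → fail=1;  out ∅∪∅=∅
  n9('bbc'): parent n8 fail=7; on 'c' 7→0 → fail=1;  out ∅∪∅=∅
  n15('acb'): parent n14 fail=1; on 'b' 1 → fail=2;  out ∅∪∅=∅
  n18('ccc'): parent n17 fail=1; on 'c' 1 → fail=17;  out ∅∪∅=∅
  n22('cba'): parent n2 fail=7; on 'a' 7→0 → fail=13;  out {4}∪∅={4}
  n4('cbcb'): parent n3 fail=1; on 'b' 1 → fail=2;  out ∅∪∅=∅
  n10('bbcc'): parent n9 fail=1; on 'c' 1 → fail=17;  out ∅∪∅=∅
  n16('acba'): parent n15 fail=2; on 'a' 2 → fail=22;  out {2}∪{4}={2,4}
  n19('ccca'): parent n18 fail=17; on 'a' 17→1→0 → fail=13;  out ∅∪∅=∅
  n5('cbcbb'): parent n4 fail=2; on 'b' 2→7 → fail=8;  out ∅∪∅=∅
  n11('bbcca'): parent n10 fail=17; on 'a' 17→1→0 → fail=13;  out ∅∪∅=∅
  n20('cccab'): parent n19 fail=13; on 'b' 13→0 → fail=7;  out ∅∪∅=∅
  n6('cbcbbc'): parent n5 fail=8; on 'c' 8 → fail=9;  out {0}∪∅={0}
  n12('bbccab'): parent n11 fail=13; on 'b' 13→0 → fail=7;  out {1}∪∅={1}
  n21('cccabc'): parent n20 fail=7; on 'c' 7→0 → fail=1;  out {3}∪∅={3}

Run:
i=0 'a': node 0→13
i=1 'b': node 13→7 ·f
i=2 'b': node 7→8
i=3 'b': node 8→8 ·f
i=4 'c': node 8→9
i=5 'c': node 9→10
i=6 'a': node 10→11
i=7 'b': node 11→12  ** P1@[2:7]
i=8 'a': node 12→13 ·f
i=9 'c': node 13→14
i=10 'b': node 14→15
i=11 'a': node 15→16  ** P2@[8:11],P4@[9:11]
i=12 'c': node 16→14 ·f
i=13 'a': node 14→13 ·f
i=14 'c': node 13→14
i=15 'c': node 14→17 ·f
i=16 'c': node 17→18
i=17 'b': node 18→2 ·f
i=18 'a': node 2→22  ** P4@[16:18]
i=19 'b': node 22→7 ·f
i=20 'c': node 7→1 ·f
i=21 'c': node 1→17
i=22 'c': node 17→18
i=23 'c': node 18→18 ·f
i=24 'a': node 18→19
i=25 'b': node 19→20
i=26 'c': node 20→21  ** P3@[21:26]
i=27 'a': node 21→13 ·f

All matches (sorted): [[7,1],[11,2],[11,4],[18,4],[26,3]]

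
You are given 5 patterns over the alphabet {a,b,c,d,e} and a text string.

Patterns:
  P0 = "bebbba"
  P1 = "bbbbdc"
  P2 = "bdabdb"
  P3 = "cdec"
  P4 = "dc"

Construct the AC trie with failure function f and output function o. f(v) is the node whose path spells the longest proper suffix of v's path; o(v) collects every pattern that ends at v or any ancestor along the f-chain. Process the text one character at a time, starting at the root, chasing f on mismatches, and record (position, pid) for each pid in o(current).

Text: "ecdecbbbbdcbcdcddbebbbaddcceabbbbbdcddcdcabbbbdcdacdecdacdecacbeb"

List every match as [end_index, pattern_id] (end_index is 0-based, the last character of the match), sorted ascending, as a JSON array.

Build automaton:
Trie (insert patterns):
  0='ε' goto b→1 c→17 d→21
  1='b' goto b→7 d→12 e→2
  2='be' goto b→3
  3='beb' goto b→4
  4='bebb' goto b→5
  5='bebbb' goto a→6
  6='bebbba' goto ·  [P0 ends]
  7='bb' goto b→8
  8='bbb' goto b→9
  9='bbbb' goto d→10
  10='bbbbd' goto c→11
  11='bbbbdc' goto ·  [P1 ends]
  12='bd' goto a→13
  13='bda' goto b→14
  14='bdab' goto d→15
  15='bdabd' goto b→16
  16='bdabdb' goto ·  [P2 ends]
  17='c' goto d→18
  18='cd' goto e→19
  19='cde' goto c→20
  20='cdec' goto ·  [P3 ends]
  21='d' goto c→22
  22='dc' goto ·  [P4 ends]

BFS fail/out derivation:
  n1('b'): parent n0 fail=0; on 'b' 0 → fail=0;  out ∅∪∅=∅
  n17('c'): parent n0 fail=0; on 'c' 0 → fail=0;  out ∅∪∅=∅
  n21('d'): parent n0 fail=0; on 'd' 0 → fail=0;  out ∅∪∅=∅
  n2('be'): parent n1 fail=0; on 'e' 0 → fail=0;  out ∅∪∅=∅
  n7('bb'): parent n1 fail=0; on 'b' 0 → fail=1;  out ∅∪∅=∅
  n12('bd'): parent n1 fail=0; on 'd' 0 → fail=21;  out ∅∪∅=∅
  n18('cd'): parent n17 fail=0; on 'd' 0 → fail=21;  out ∅∪∅=∅
  n22('dc'): parent n21 fail=0; on 'c' 0 → fail=17;  out {4}∪∅={4}
  n3('beb'): parent n2 fail=0; on 'b' 0 → fail=1;  out ∅∪∅=∅
  n8('bbb'): parent n7 fail=1; on 'b' 1 → fail=7;  out ∅∪∅=∅
  n13('bda'): parent n12 fail=21; on 'a' 21→0 → fail=0;  out ∅∪∅=∅
  n19('cde'): parent n18 fail=21; on 'e' 21→0 → fail=0;  out ∅∪∅=∅
  n4('bebb'): parent n3 fail=1; on 'b' 1 → fail=7;  out ∅∪∅=∅
  n9('bbbb'): parent n8 fail=7; on 'b' 7 → fail=8;  out ∅∪∅=∅
  n14('bdab'): parent n13 fail=0; on 'b' 0 → fail=1;  out ∅∪∅=∅
  n20('cdec'): parent n19 fail=0; on 'c' 0 → fail=17;  out {3}∪∅={3}
  n5('bebbb'): parent n4 fail=7; on 'b' 7 → fail=8;  out ∅∪∅=∅
  n10('bbbbd'): parent n9 fail=8; on 'd' 8→7→1 → fail=12;  out ∅∪∅=∅
  n15('bdabd'): parent n14 fail=1; on 'd' 1 → fail=12;  out ∅∪∅=∅
  n6('bebbba'): parent n5 fail=8; on 'a' 8→7→1→0 → fail=0;  out {0}∪∅={0}
  n11('bbbbdc'): parent n10 fail=12; on 'c' 12→21 → fail=22;  out {1}∪{4}={1,4}
  n16('bdabdb'): parent n15 fail=12; on 'b' 12→21→0 → fail=1;  out {2}∪∅={2}

Text stream:
pos 0 'e': at 0
pos 1 'c': at 17
pos 2 'd': at 18
pos 3 'e': at 19
pos 4 'c': at 20  ** P3@[1:4]
pos 5 'b': at 1 (fail-walked)
pos 6 'b': at 7
pos 7 'b': at 8
pos 8 'b': at 9
pos 9 'd': at 10
pos 10 'c': at 11  ** P1@[5:10],P4@[9:10]
pos 11 'b': at 1 (fail-walked)
pos 12 'c': at 17 (fail-walked)
pos 13 'd': at 18
pos 14 'c': at 22 (fail-walked)  ** P4@[13:14]
pos 15 'd': at 18 (fail-walked)
pos 16 'd': at 21 (fail-walked)
pos 17 'b': at 1 (fail-walked)
pos 18 'e': at 2
pos 19 'b': at 3
pos 20 'b': at 4
pos 21 'b': at 5
pos 22 'a': at 6  ** P0@[17:22]
pos 23 'd': at 21 (fail-walked)
pos 24 'd': at 21 (fail-walked)
pos 25 'c': at 22  ** P4@[24:25]
pos 26 'c': at 17 (fail-walked)
pos 27 'e': at 0 (fail-walked)
pos 28 'a': at 0
pos 29 'b': at 1
pos 30 'b': at 7
pos 31 'b': at 8
pos 32 'b': at 9
pos 33 'b': at 9 (fail-walked)
pos 34 'd': at 10
pos 35 'c': at 11  ** P1@[30:35],P4@[34:35]
pos 36 'd': at 18 (fail-walked)
pos 37 'd': at 21 (fail-walked)
pos 38 'c': at 22  ** P4@[37:38]
pos 39 'd': at 18 (fail-walked)
pos 40 'c': at 22 (fail-walked)  ** P4@[39:40]
pos 41 'a': at 0 (fail-walked)
pos 42 'b': at 1
pos 43 'b': at 7
pos 44 'b': at 8
pos 45 'b': at 9
pos 46 'd': at 10
pos 47 'c': at 11  ** P1@[42:47],P4@[46:47]
pos 48 'd': at 18 (fail-walked)
pos 49 'a': at 0 (fail-walked)
pos 50 'c': at 17
pos 51 'd': at 18
pos 52 'e': at 19
pos 53 'c': at 20  ** P3@[50:53]
pos 54 'd': at 18 (fail-walked)
pos 55 'a': at 0 (fail-walked)
pos 56 'c': at 17
pos 57 'd': at 18
pos 58 'e': at 19
pos 59 'c': at 20  ** P3@[56:59]
pos 60 'a': at 0 (fail-walked)
pos 61 'c': at 17
pos 62 'b': at 1 (fail-walked)
pos 63 'e': at 2
pos 64 'b': at 3

Result: [[4,3],[10,1],[10,4],[14,4],[22,0],[25,4],[35,1],[35,4],[38,4],[40,4],[47,1],[47,4],[53,3],[59,3]]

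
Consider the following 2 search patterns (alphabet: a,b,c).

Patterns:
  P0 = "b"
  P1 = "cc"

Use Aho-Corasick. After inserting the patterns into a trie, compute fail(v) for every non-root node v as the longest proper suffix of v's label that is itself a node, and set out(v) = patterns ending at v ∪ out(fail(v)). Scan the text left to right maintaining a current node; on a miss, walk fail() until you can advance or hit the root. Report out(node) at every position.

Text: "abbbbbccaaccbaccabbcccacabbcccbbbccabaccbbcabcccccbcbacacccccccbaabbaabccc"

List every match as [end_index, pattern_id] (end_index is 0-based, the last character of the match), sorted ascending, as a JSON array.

Build automaton:
Trie (insert patterns):
  n0 'ε': b→1 c→2
  n1 'b': ·  ←P0
  n2 'c': c→3
  n3 'cc': ·  ←P1

Failure links (BFS by depth):
  n1('b'): parent n0 fail=0; on 'b' 0 → fail=0;  out {0}∪∅={0}
  n2('c'): parent n0 fail=0; on 'c' 0 → fail=0;  out ∅∪∅=∅
  n3('cc'): parent n2 fail=0; on 'c' 0 → fail=2;  out {1}∪∅={1}

Scan:
i=0 'a': node 0→0
i=1 'b': node 0→1  → match P0@[1:1]
i=2 'b': node 1→1 (fail-walked)  → match P0@[2:2]
i=3 'b': node 1→1 (fail-walked)  → match P0@[3:3]
i=4 'b': node 1→1 (fail-walked)  → match P0@[4:4]
i=5 'b': node 1→1 (fail-walked)  → match P0@[5:5]
i=6 'c': node 1→2 (fail-walked)
i=7 'c': node 2→3  → match P1@[6:7]
i=8 'a': node 3→0 (fail-walked)
i=9 'a': node 0→0
i=10 'c': node 0→2
i=11 'c': node 2→3  → match P1@[10:11]
i=12 'b': node 3→1 (fail-walked)  → match P0@[12:12]
i=13 'a': node 1→0 (fail-walked)
i=14 'c': node 0→2
i=15 'c': node 2→3  → match P1@[14:15]
i=16 'a': node 3→0 (fail-walked)
i=17 'b': node 0→1  → match P0@[17:17]
i=18 'b': node 1→1 (fail-walked)  → match P0@[18:18]
i=19 'c': node 1→2 (fail-walked)
i=20 'c': node 2→3  → match P1@[19:20]
i=21 'c': node 3→3 (fail-walked)  → match P1@[20:21]
i=22 'a': node 3→0 (fail-walked)
i=23 'c': node 0→2
i=24 'a': node 2→0 (fail-walked)
i=25 'b': node 0→1  → match P0@[25:25]
i=26 'b': node 1→1 (fail-walked)  → match P0@[26:26]
i=27 'c': node 1→2 (fail-walked)
i=28 'c': node 2→3  → match P1@[27:28]
i=29 'c': node 3→3 (fail-walked)  → match P1@[28:29]
i=30 'b': node 3→1 (fail-walked)  → match P0@[30:30]
i=31 'b': node 1→1 (fail-walked)  → match P0@[31:31]
i=32 'b': node 1→1 (fail-walked)  → match P0@[32:32]
i=33 'c': node 1→2 (fail-walked)
i=34 'c': node 2→3  → match P1@[33:34]
i=35 'a': node 3→0 (fail-walked)
i=36 'b': node 0→1  → match P0@[36:36]
i=37 'a': node 1→0 (fail-walked)
i=38 'c': node 0→2
i=39 'c': node 2→3  → match P1@[38:39]
i=40 'b': node 3→1 (fail-walked)  → match P0@[40:40]
i=41 'b': node 1→1 (fail-walked)  → match P0@[41:41]
i=42 'c': node 1→2 (fail-walked)
i=43 'a': node 2→0 (fail-walked)
i=44 'b': node 0→1  → match P0@[44:44]
i=45 'c': node 1→2 (fail-walked)
i=46 'c': node 2→3  → match P1@[45:46]
i=47 'c': node 3→3 (fail-walked)  → match P1@[46:47]
i=48 'c': node 3→3 (fail-walked)  → match P1@[47:48]
i=49 'c': node 3→3 (fail-walked)  → match P1@[48:49]
i=50 'b': node 3→1 (fail-walked)  → match P0@[50:50]
i=51 'c': node 1→2 (fail-walked)
i=52 'b': node 2→1 (fail-walked)  → match P0@[52:52]
i=53 'a': node 1→0 (fail-walked)
i=54 'c': node 0→2
i=55 'a': node 2→0 (fail-walked)
i=56 'c': node 0→2
i=57 'c': node 2→3  → match P1@[56:57]
i=58 'c': node 3→3 (fail-walked)  → match P1@[57:58]
i=59 'c': node 3→3 (fail-walked)  → match P1@[58:59]
i=60 'c': node 3→3 (fail-walked)  → match P1@[59:60]
i=61 'c': node 3→3 (fail-walked)  → match P1@[60:61]
i=62 'c': node 3→3 (fail-walked)  → match P1@[61:62]
i=63 'b': node 3→1 (fail-walked)  → match P0@[63:63]
i=64 'a': node 1→0 (fail-walked)
i=65 'a': node 0→0
i=66 'b': node 0→1  → match P0@[66:66]
i=67 'b': node 1→1 (fail-walked)  → match P0@[67:67]
i=68 'a': node 1→0 (fail-walked)
i=69 'a': node 0→0
i=70 'b': node 0→1  → match P0@[70:70]
i=71 'c': node 1→2 (fail-walked)
i=72 'c': node 2→3  → match P1@[71:72]
i=73 'c': node 3→3 (fail-walked)  → match P1@[72:73]

Matches: [[1,0],[2,0],[3,0],[4,0],[5,0],[7,1],[11,1],[12,0],[15,1],[17,0],[18,0],[20,1],[21,1],[25,0],[26,0],[28,1],[29,1],[30,0],[31,0],[32,0],[34,1],[36,0],[39,1],[40,0],[41,0],[44,0],[46,1],[47,1],[48,1],[49,1],[50,0],[52,0],[57,1],[58,1],[59,1],[60,1],[61,1],[62,1],[63,0],[66,0],[67,0],[70,0],[72,1],[73,1]]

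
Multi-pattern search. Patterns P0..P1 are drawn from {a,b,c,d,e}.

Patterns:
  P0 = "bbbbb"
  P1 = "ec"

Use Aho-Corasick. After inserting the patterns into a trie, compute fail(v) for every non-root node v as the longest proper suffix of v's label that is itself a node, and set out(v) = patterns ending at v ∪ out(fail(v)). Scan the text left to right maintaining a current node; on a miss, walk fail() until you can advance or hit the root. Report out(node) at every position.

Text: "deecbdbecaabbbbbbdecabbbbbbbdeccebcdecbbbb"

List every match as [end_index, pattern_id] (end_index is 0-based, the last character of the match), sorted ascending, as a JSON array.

Build:
Trie (insert patterns):
  n0 'ε': b→1 e→6
  n1 'b': b→2
  n2 'bb': b→3
  n3 'bbb': b→4
  n4 'bbbb': b→5
  n5 'bbbbb': ·  [P0 ends]
  n6 'e': c→7
  n7 'ec': ·  [P1 ends]

Failure links (BFS by depth):
  n1('b'): parent n0 fail=0; on 'b' 0 → fail=0;  out ∅∪∅=∅
  n6('e'): parent n0 fail=0; on 'e' 0 → fail=0;  out ∅∪∅=∅
  n2('bb'): parent n1 fail=0; on 'b' 0 → fail=1;  out ∅∪∅=∅
  n7('ec'): parent n6 fail=0; on 'c' 0 → fail=0;  out {1}∪∅={1}
  n3('bbb'): parent n2 fail=1; on 'b' 1 → fail=2;  out ∅∪∅=∅
  n4('bbbb'): parent n3 fail=2; on 'b' 2 → fail=3;  out ∅∪∅=∅
  n5('bbbbb'): parent n4 fail=3; on 'b' 3 → fail=4;  out {0}∪∅={0}

Scan:
i=0 'd': node 0→0
i=1 'e': node 0→6
i=2 'e': node 6→6 ·f
i=3 'c': node 6→7  emit P1@[2:3]
i=4 'b': node 7→1 ·f
i=5 'd': node 1→0 ·f
i=6 'b': node 0→1
i=7 'e': node 1→6 ·f
i=8 'c': node 6→7  emit P1@[7:8]
i=9 'a': node 7→0 ·f
i=10 'a': node 0→0
i=11 'b': node 0→1
i=12 'b': node 1→2
i=13 'b': node 2→3
i=14 'b': node 3→4
i=15 'b': node 4→5  emit P0@[11:15]
i=16 'b': node 5→5 ·f  emit P0@[12:16]
i=17 'd': node 5→0 ·f
i=18 'e': node 0→6
i=19 'c': node 6→7  emit P1@[18:19]
i=20 'a': node 7→0 ·f
i=21 'b': node 0→1
i=22 'b': node 1→2
i=23 'b': node 2→3
i=24 'b': node 3→4
i=25 'b': node 4→5  emit P0@[21:25]
i=26 'b': node 5→5 ·f  emit P0@[22:26]
i=27 'b': node 5→5 ·f  emit P0@[23:27]
i=28 'd': node 5→0 ·f
i=29 'e': node 0→6
i=30 'c': node 6→7  emit P1@[29:30]
i=31 'c': node 7→0 ·f
i=32 'e': node 0→6
i=33 'b': node 6→1 ·f
i=34 'c': node 1→0 ·f
i=35 'd': node 0→0
i=36 'e': node 0→6
i=37 'c': node 6→7  emit P1@[36:37]
i=38 'b': node 7→1 ·f
i=39 'b': node 1→2
i=40 'b': node 2→3
i=41 'b': node 3→4

All matches (sorted): [[3,1],[8,1],[15,0],[16,0],[19,1],[25,0],[26,0],[27,0],[30,1],[37,1]]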